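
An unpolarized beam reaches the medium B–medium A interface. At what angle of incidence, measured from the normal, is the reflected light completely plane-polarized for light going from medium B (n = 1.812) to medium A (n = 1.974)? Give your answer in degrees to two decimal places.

θ_B ≈ 47.45°

Brewster's condition: tan θ_B = n₂/n₁ = 1.974/1.812 = 1.0894.
So θ_B = arctan 1.0894 = 47.45°.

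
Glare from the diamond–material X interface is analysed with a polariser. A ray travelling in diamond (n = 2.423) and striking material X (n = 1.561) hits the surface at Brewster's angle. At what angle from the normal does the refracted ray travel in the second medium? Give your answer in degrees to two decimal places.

tan θ_B = n₂/n₁ = 1.561/2.423 = 0.6442, so θ_B = 32.79°.
The refracted ray is perpendicular to the reflected ray, so θ_t = 90° − θ_B = 57.21°.

θ_t ≈ 57.21°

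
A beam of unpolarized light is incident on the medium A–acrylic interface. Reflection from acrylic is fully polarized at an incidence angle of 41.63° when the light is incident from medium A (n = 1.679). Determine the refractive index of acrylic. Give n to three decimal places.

n ≈ 1.492

At Brewster's angle, tan θ_B = n₂/n₁ with n₁ on the incident side (medium A) and n₂ on the transmitted side (acrylic).
n₂ = n₁ tan θ_B = 1.679 × tan 41.63° = 1.492.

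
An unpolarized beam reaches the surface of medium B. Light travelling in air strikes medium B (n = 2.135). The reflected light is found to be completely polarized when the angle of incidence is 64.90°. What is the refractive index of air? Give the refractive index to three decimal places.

Brewster's law: tan θ_B = n₂/n₁ (light incident in air, refracted into medium B).
n₁ = n₂ / tan θ_B = 2.135 / tan 64.90° = 1.000.

n ≈ 1.000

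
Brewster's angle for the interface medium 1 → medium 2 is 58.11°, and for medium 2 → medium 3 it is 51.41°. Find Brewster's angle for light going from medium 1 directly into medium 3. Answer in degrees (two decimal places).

θ_B ≈ 63.59°

n₂/n₁ = tan 58.11° = 1.6072 and n₃/n₂ = tan 51.41° = 1.2531.
So n₃/n₁ = (n₂/n₁)(n₃/n₂) = 1.6072 × 1.2531 = 2.0140.
θ_B(1→3) = arctan(2.0140) = 63.59°.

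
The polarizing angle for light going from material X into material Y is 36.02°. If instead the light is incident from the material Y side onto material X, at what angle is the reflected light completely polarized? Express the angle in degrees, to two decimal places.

The two Brewster angles are complementary: θ_B' = 90° − θ_B = 90° − 36.02° = 53.98°.

θ_B' ≈ 53.98°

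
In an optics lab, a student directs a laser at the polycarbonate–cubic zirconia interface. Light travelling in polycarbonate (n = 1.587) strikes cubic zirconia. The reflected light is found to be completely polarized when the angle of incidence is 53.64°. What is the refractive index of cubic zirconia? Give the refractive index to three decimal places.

Full polarization of the reflected beam means tan θ_B = n₂/n₁, where n₁ is the incident medium (polycarbonate).
n₂ = n₁ tan θ_B = 1.587 × tan 53.64° = 2.156.

n ≈ 2.156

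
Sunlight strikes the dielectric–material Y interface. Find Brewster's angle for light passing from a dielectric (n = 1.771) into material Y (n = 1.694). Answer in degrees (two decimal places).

At Brewster's angle the reflected and refracted rays are perpendicular, which with Snell's law gives tan θ_B = n₂/n₁.
Here n₂/n₁ = 1.694/1.771 = 0.9565, and Brewster's law gives tan θ_B = n₂/n₁. Taking the arctangent, θ_B = 43.73°.

θ_B ≈ 43.73°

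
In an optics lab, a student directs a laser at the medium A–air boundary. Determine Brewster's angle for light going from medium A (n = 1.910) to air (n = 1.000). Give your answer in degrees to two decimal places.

θ_B ≈ 27.63°

Here n₂/n₁ = 1.000/1.910 = 0.5236, and Brewster's law gives tan θ_B = n₂/n₁.
θ_B = arctan(0.5236) = 27.63°.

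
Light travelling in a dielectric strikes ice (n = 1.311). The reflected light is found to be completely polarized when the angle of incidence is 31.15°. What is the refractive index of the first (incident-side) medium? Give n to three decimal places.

n ≈ 2.169

Full polarization of the reflected beam means tan θ_B = n₂/n₁, where n₁ is the incident medium (a dielectric).
n₁ = n₂ / tan θ_B = 1.311 / tan 31.15° = 2.169.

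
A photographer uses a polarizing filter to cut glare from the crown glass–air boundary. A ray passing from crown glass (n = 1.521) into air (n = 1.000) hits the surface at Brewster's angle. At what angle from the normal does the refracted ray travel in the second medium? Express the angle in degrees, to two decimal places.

θ_t ≈ 56.68°

θ_B = arctan(n₂/n₁) = arctan(1.000/1.521) = 33.32°.
At Brewster's angle the reflected and refracted rays are perpendicular, so θ_t = 90° − θ_B = 90° − 33.32° = 56.68°.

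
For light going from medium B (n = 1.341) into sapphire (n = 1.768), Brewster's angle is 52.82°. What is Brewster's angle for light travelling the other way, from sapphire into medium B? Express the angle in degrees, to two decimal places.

The two Brewster angles are complementary: θ_B' = 90° − θ_B = 90° − 52.82° = 37.18°.

θ_B' ≈ 37.18°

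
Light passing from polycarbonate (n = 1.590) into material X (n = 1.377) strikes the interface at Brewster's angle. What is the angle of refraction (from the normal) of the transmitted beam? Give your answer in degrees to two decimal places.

θ_t ≈ 49.11°

θ_B = arctan(n₂/n₁) = arctan(1.377/1.590) = 40.89°.
At Brewster's angle the reflected and refracted rays are perpendicular, so θ_t = 90° − θ_B = 90° − 40.89° = 49.11°.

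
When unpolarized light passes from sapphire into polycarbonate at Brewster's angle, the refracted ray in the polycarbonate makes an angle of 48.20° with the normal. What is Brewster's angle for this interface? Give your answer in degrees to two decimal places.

θ_B ≈ 41.80°

Brewster's condition makes the reflected and refracted beams perpendicular: θ_B + θ_t = 90°.
θ_B = 90° − 48.20° = 41.80°.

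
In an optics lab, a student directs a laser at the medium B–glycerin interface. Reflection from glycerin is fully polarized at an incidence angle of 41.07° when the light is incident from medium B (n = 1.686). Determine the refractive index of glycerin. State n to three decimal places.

n ≈ 1.469

At the Brewster angle, tan θ_B = n₂/n₁ with n₁ on the incident side (medium B) and n₂ on the transmitted side (glycerin).
n₂ = n₁ tan θ_B = 1.686 × tan 41.07° = 1.469.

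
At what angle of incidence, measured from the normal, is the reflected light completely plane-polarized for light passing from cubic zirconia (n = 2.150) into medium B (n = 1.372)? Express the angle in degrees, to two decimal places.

θ_B ≈ 32.54°

At Brewster's angle the reflected and refracted rays are perpendicular, which with Snell's law gives tan θ_B = n₂/n₁.
Here n₂/n₁ = 1.372/2.150 = 0.6381, and Brewster's law gives tan θ_B = n₂/n₁. Taking the arctangent, θ_B = 32.54°.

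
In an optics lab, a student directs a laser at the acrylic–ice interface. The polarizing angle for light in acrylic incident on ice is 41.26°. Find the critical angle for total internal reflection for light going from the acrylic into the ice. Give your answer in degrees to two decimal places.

θ_c ≈ 61.32°

tan θ_B = n₂/n₁ = tan 41.26° = 0.8773.
Total internal reflection: sin θ_c = n₂/n₁ = 0.8773.
θ_c = arcsin(0.8773) = 61.32°.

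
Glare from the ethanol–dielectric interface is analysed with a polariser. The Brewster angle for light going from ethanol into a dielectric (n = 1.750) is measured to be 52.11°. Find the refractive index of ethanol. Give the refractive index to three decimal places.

Brewster's law: tan θ_B = n₂/n₁ (light incident in ethanol, refracted into a dielectric).
n₁ = n₂ / tan θ_B = 1.750 / tan 52.11° = 1.362.

n ≈ 1.362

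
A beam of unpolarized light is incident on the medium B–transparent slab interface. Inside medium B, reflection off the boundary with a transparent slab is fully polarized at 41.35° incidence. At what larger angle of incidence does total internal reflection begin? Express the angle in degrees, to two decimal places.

θ_c ≈ 61.65°

n₂/n₁ = tan 41.35° = 0.8801; the critical angle satisfies sin θ_c = n₂/n₁.
θ_c = arcsin(0.8801) = 61.65°.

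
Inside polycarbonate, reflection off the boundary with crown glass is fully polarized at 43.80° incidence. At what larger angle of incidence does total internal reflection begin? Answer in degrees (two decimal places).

θ_c ≈ 73.53°

From Brewster, n₂/n₁ = tan θ_B = tan 43.80° = 0.9590.
Then sin θ_c = n₂/n₁ = 0.9590, so θ_c = arcsin 0.9590 = 73.53°.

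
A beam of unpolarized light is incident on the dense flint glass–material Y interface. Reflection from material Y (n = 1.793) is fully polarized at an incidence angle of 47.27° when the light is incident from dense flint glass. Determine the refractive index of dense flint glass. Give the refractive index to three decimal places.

n ≈ 1.656

Full polarization of the reflected beam means tan θ_B = n₂/n₁, where n₁ is the incident medium (dense flint glass).
n₁ = n₂ / tan θ_B = 1.793 / tan 47.27° = 1.656.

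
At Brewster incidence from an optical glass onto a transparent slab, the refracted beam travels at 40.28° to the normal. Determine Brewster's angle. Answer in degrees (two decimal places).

At Brewster's angle the reflected and refracted rays are perpendicular, so θ_B + θ_t = 90°.
So θ_B = 90° − θ_t = 90° − 40.28° = 49.72°.

θ_B ≈ 49.72°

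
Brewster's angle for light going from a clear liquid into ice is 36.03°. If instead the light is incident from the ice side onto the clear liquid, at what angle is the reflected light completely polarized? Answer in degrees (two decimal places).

The two Brewster angles are complementary: θ_B' = 90° − θ_B = 90° − 36.03° = 53.97°.

θ_B' ≈ 53.97°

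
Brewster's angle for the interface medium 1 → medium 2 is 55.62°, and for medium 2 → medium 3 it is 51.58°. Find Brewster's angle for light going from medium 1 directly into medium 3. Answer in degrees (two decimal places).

θ_B ≈ 61.51°

Each Brewster angle gives a ratio: n₂/n₁ = tan 55.62° = 1.4616, n₃/n₂ = tan 51.58° = 1.2608.
Multiplying, n₃/n₁ = 1.4616 × 1.2608 = 1.8427, and θ_B(1→3) = arctan 1.8427 = 61.51°.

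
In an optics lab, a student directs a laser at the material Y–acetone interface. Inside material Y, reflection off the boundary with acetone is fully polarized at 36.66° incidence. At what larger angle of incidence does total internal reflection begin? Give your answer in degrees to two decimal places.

θ_c ≈ 48.10°

tan θ_B = n₂/n₁ = tan 36.66° = 0.7443.
Total internal reflection: sin θ_c = n₂/n₁ = 0.7443.
θ_c = arcsin(0.7443) = 48.10°.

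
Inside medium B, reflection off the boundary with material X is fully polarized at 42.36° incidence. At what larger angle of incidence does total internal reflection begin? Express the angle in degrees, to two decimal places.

tan θ_B = n₂/n₁ = tan 42.36° = 0.9118.
Total internal reflection: sin θ_c = n₂/n₁ = 0.9118.
θ_c = arcsin(0.9118) = 65.76°.

θ_c ≈ 65.76°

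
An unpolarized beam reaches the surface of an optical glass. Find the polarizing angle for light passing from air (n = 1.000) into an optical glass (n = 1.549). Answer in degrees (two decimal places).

At Brewster's angle the reflected and refracted rays are perpendicular, which with Snell's law gives tan θ_B = n₂/n₁.
Brewster's condition: tan θ_B = n₂/n₁ = 1.549/1.000 = 1.5490. Taking the arctangent, θ_B = 57.15°.

θ_B ≈ 57.15°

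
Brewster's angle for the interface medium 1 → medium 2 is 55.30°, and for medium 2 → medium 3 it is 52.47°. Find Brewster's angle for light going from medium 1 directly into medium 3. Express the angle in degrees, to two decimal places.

θ_B ≈ 61.99°

tan θ_B(1→2) = n₂/n₁ = tan 55.30° = 1.4442.
tan θ_B(2→3) = n₃/n₂ = tan 52.47° = 1.3018.
Multiplying, n₃/n₁ = 1.4442 × 1.3018 = 1.8801, and θ_B(1→3) = arctan 1.8801 = 61.99°.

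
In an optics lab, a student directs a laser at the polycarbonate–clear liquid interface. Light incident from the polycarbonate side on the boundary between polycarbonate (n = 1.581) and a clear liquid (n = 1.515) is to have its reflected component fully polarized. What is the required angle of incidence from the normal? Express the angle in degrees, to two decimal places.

θ_B ≈ 43.78°

tan θ_B = n₂/n₁ = 1.515/1.581 = 0.9583.
So θ_B = arctan 0.9583 = 43.78°.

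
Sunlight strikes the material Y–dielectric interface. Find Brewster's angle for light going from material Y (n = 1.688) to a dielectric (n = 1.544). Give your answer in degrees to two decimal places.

θ_B ≈ 42.45°

Here n₂/n₁ = 1.544/1.688 = 0.9147, and Brewster's law gives tan θ_B = n₂/n₁.
θ_B = arctan(0.9147) = 42.45°.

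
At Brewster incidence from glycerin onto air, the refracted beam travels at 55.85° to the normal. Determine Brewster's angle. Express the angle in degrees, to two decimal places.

Brewster's condition makes the reflected and refracted beams perpendicular: θ_B + θ_t = 90°.
θ_B = 90° − 55.85° = 34.15°.

θ_B ≈ 34.15°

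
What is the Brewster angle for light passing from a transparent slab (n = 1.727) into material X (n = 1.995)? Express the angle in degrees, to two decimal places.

At Brewster's angle the reflected and refracted rays are perpendicular, which with Snell's law gives tan θ_B = n₂/n₁.
Here n₂/n₁ = 1.995/1.727 = 1.1552, and Brewster's law gives tan θ_B = n₂/n₁.
So θ_B = arctan 1.1552 = 49.12°.

θ_B ≈ 49.12°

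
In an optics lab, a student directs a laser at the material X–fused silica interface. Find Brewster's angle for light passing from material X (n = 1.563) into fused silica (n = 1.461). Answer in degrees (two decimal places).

θ_B ≈ 43.07°

tan θ_B = n₂/n₁ = 1.461/1.563 = 0.9347. Taking the arctangent, θ_B = 43.07°.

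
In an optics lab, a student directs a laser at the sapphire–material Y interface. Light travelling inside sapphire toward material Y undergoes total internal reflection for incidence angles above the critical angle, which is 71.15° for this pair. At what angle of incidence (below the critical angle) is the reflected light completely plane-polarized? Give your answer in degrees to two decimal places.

At the critical angle sin θ_c = n₂/n₁, giving n₂/n₁ = sin 71.15° = 0.9464.
Then tan θ_B = n₂/n₁ = 0.9464, so θ_B = arctan 0.9464 = 43.42°.

θ_B ≈ 43.42°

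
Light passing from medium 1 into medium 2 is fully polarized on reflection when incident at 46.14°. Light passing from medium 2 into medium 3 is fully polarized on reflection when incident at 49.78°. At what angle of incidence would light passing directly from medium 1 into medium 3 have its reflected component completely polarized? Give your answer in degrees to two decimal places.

n₂/n₁ = tan 46.14° = 1.0406 and n₃/n₂ = tan 49.78° = 1.1825.
Multiplying, n₃/n₁ = 1.0406 × 1.1825 = 1.2305, and θ_B(1→3) = arctan 1.2305 = 50.90°.

θ_B ≈ 50.90°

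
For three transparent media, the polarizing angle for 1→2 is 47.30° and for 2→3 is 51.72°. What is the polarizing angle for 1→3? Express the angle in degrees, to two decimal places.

Each Brewster angle gives a ratio: n₂/n₁ = tan 47.30° = 1.0837, n₃/n₂ = tan 51.72° = 1.2671.
So n₃/n₁ = (n₂/n₁)(n₃/n₂) = 1.0837 × 1.2671 = 1.3732.
θ_B(1→3) = arctan(1.3732) = 53.94°.

θ_B ≈ 53.94°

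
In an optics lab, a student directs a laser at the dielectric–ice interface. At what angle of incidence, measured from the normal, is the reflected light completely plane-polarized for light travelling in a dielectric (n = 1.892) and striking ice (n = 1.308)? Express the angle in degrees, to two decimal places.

θ_B ≈ 34.66°

At Brewster's angle the reflected and refracted rays are perpendicular, which with Snell's law gives tan θ_B = n₂/n₁.
tan θ_B = n₂/n₁ = 1.308/1.892 = 0.6913.
θ_B = arctan(0.6913) = 34.66°.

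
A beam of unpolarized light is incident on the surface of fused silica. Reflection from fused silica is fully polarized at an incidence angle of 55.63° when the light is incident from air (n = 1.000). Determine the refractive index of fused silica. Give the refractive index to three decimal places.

Brewster's law: tan θ_B = n₂/n₁ (light incident in air, refracted into fused silica).
n₂ = n₁ tan θ_B = 1.000 × tan 55.63° = 1.462.

n ≈ 1.462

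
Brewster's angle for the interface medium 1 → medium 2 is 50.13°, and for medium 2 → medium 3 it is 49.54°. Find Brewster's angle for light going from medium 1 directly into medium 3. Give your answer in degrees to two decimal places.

θ_B ≈ 54.54°

tan θ_B(1→2) = n₂/n₁ = tan 50.13° = 1.1973.
tan θ_B(2→3) = n₃/n₂ = tan 49.54° = 1.1725.
Multiplying, n₃/n₁ = 1.1973 × 1.1725 = 1.4038, and θ_B(1→3) = arctan 1.4038 = 54.54°.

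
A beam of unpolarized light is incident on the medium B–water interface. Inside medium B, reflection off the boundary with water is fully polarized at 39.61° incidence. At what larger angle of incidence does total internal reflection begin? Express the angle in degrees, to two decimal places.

θ_c ≈ 55.85°

From Brewster, n₂/n₁ = tan θ_B = tan 39.61° = 0.8276.
Then sin θ_c = n₂/n₁ = 0.8276, so θ_c = arcsin 0.8276 = 55.85°.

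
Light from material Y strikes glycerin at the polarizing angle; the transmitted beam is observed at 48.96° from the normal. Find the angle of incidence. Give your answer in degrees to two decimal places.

At Brewster's angle the reflected and refracted rays are perpendicular, so θ_B + θ_t = 90°.
θ_B = 90° − 48.96° = 41.04°.

θ_B ≈ 41.04°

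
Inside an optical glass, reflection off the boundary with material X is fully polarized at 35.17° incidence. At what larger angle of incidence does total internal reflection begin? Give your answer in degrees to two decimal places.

From Brewster, n₂/n₁ = tan θ_B = tan 35.17° = 0.7046.
Then sin θ_c = n₂/n₁ = 0.7046, so θ_c = arcsin 0.7046 = 44.80°.

θ_c ≈ 44.80°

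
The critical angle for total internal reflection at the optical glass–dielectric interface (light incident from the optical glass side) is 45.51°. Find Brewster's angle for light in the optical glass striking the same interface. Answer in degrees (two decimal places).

sin θ_c = n₂/n₁, so n₂/n₁ = sin 45.51° = 0.7134.
Brewster: tan θ_B = n₂/n₁ = 0.7134.
θ_B = arctan(0.7134) = 35.50°.

θ_B ≈ 35.50°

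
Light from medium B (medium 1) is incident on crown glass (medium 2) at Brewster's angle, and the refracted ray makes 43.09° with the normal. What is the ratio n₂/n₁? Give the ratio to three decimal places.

At Brewster incidence θ_B = 90° − θ_t = 90° − 43.09° = 46.91°.
tan θ_B = n₂/n₁, so n₂/n₁ = tan 46.91° = 1.069.

n₂/n₁ ≈ 1.069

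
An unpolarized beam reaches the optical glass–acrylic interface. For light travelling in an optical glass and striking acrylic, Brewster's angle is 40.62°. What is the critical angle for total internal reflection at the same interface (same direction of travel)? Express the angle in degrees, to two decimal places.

tan θ_B = n₂/n₁ = tan 40.62° = 0.8577.
Total internal reflection: sin θ_c = n₂/n₁ = 0.8577.
θ_c = arcsin(0.8577) = 59.06°.

θ_c ≈ 59.06°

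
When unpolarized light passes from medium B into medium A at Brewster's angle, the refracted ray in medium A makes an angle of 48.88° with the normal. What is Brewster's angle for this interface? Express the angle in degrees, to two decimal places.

θ_B ≈ 41.12°

Since the reflected and refracted rays are at right angles at the polarizing angle, θ_B + θ_t = 90°.
So θ_B = 90° − θ_t = 90° − 48.88° = 41.12°.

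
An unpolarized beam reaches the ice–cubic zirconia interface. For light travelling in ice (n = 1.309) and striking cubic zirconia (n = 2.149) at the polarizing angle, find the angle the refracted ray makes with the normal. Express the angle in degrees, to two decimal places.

θ_t ≈ 31.35°

First find Brewster's angle: tan θ_B = 2.149/1.309 = 1.6417, giving θ_B = 58.65°.
At Brewster's angle the reflected and refracted rays are perpendicular, so θ_t = 90° − θ_B = 90° − 58.65° = 31.35°.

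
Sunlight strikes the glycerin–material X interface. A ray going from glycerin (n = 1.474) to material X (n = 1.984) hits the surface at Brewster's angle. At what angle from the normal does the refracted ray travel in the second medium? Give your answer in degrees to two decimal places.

θ_t ≈ 36.61°

First find Brewster's angle: tan θ_B = 1.984/1.474 = 1.3460, giving θ_B = 53.39°.
Since θ_B + θ_t = 90° at Brewster incidence, θ_t = 90° − 53.39° = 36.61°.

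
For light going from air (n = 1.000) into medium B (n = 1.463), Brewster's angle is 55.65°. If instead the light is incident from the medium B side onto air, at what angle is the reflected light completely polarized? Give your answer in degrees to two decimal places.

The two Brewster angles are complementary: θ_B' = 90° − θ_B = 90° − 55.65° = 34.35°.

θ_B' ≈ 34.35°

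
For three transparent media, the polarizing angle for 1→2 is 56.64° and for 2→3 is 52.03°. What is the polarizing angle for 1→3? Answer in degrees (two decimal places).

tan θ_B(1→2) = n₂/n₁ = tan 56.64° = 1.5189.
tan θ_B(2→3) = n₃/n₂ = tan 52.03° = 1.2813.
n₃/n₁ = 1.9462. Then tan θ_B(1→3) = n₃/n₁, so θ_B(1→3) = arctan(1.9462) = 62.80°.

θ_B ≈ 62.80°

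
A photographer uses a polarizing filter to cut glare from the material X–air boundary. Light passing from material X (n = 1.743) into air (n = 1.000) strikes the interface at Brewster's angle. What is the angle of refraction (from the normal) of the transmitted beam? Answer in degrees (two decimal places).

θ_t ≈ 60.16°

First find Brewster's angle: tan θ_B = 1.000/1.743 = 0.5737, giving θ_B = 29.84°.
Since θ_B + θ_t = 90° at Brewster incidence, θ_t = 90° − 29.84° = 60.16°.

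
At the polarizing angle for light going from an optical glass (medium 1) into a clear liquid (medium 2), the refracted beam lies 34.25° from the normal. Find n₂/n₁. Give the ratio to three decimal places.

n₂/n₁ ≈ 1.469

θ_B + θ_t = 90°, so θ_B = 90° − 34.25° = 55.75°.
Then n₂/n₁ = tan θ_B = tan 55.75° = 1.469.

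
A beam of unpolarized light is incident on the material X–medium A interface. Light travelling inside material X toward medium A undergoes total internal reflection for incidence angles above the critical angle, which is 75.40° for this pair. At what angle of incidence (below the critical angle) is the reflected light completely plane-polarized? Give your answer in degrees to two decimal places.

n₂/n₁ = sin θ_c = sin 75.40° = 0.9677.
tan θ_B equals the same ratio, so θ_B = arctan(0.9677) = 44.06°.

θ_B ≈ 44.06°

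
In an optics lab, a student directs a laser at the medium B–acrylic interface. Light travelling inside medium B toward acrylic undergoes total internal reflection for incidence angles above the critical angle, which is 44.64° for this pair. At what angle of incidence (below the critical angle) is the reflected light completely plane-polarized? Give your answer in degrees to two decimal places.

sin θ_c = n₂/n₁, so n₂/n₁ = sin 44.64° = 0.7026.
Brewster: tan θ_B = n₂/n₁ = 0.7026.
θ_B = arctan(0.7026) = 35.09°.

θ_B ≈ 35.09°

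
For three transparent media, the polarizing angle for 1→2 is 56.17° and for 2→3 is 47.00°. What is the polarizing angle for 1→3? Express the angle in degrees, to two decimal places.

n₂/n₁ = tan 56.17° = 1.4921 and n₃/n₂ = tan 47.00° = 1.0724.
Multiplying, n₃/n₁ = 1.4921 × 1.0724 = 1.6001, and θ_B(1→3) = arctan 1.6001 = 58.00°.

θ_B ≈ 58.00°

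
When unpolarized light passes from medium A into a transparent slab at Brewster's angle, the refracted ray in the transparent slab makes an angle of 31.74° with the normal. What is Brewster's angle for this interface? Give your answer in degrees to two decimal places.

θ_B ≈ 58.26°

Brewster's condition makes the reflected and refracted beams perpendicular: θ_B + θ_t = 90°.
θ_B = 90° − 31.74° = 58.26°.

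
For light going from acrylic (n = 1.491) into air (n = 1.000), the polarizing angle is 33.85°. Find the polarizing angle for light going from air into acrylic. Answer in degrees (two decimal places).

Reversing the direction swaps n₁ and n₂, so tan θ_B' = 1/tan θ_B and θ_B' = 90° − θ_B.
Hence θ_B' = 90° − 33.85° = 56.15°.

θ_B' ≈ 56.15°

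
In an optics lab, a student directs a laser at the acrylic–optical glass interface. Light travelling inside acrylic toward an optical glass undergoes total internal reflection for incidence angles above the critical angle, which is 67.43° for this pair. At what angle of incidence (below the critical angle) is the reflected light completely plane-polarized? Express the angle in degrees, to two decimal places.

θ_B ≈ 42.72°

sin θ_c = n₂/n₁, so n₂/n₁ = sin 67.43° = 0.9234.
Brewster: tan θ_B = n₂/n₁ = 0.9234.
θ_B = arctan(0.9234) = 42.72°.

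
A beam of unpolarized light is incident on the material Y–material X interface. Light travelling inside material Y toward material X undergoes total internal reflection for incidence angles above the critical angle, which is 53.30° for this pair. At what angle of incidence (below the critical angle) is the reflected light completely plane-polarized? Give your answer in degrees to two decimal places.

θ_B ≈ 38.72°

At the critical angle sin θ_c = n₂/n₁, giving n₂/n₁ = sin 53.30° = 0.8018.
Then tan θ_B = n₂/n₁ = 0.8018, so θ_B = arctan 0.8018 = 38.72°.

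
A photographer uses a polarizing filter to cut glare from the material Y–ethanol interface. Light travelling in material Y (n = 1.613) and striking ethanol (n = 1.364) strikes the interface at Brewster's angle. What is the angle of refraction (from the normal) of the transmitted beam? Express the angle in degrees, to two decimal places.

θ_B = arctan(n₂/n₁) = arctan(1.364/1.613) = 40.22°.
The refracted ray is perpendicular to the reflected ray, so θ_t = 90° − θ_B = 49.78°.

θ_t ≈ 49.78°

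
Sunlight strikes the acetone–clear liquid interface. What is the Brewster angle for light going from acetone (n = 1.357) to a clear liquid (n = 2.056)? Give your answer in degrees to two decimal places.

The reflected p-component vanishes when tan θ_B = n₂/n₁.
Brewster's condition: tan θ_B = n₂/n₁ = 2.056/1.357 = 1.5151.
θ_B = arctan(1.5151) = 56.57°.

θ_B ≈ 56.57°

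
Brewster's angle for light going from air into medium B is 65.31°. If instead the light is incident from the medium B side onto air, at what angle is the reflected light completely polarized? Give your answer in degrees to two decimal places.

tan θ_B' = n₁/n₂ = 1/tan θ_B, so θ_B' = 90° − θ_B.
θ_B' = 90° − 65.31° = 24.69°.

θ_B' ≈ 24.69°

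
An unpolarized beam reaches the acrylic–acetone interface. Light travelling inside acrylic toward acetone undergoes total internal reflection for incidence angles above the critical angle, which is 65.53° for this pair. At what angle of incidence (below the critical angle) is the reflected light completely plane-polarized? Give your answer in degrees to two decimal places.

θ_B ≈ 42.31°

n₂/n₁ = sin θ_c = sin 65.53° = 0.9102.
tan θ_B equals the same ratio, so θ_B = arctan(0.9102) = 42.31°.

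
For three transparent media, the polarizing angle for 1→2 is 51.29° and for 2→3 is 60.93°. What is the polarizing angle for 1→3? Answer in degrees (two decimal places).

n₂/n₁ = tan 51.29° = 1.2478 and n₃/n₂ = tan 60.93° = 1.7989.
n₃/n₁ = 2.2445. Then tan θ_B(1→3) = n₃/n₁, so θ_B(1→3) = arctan(2.2445) = 65.99°.

θ_B ≈ 65.99°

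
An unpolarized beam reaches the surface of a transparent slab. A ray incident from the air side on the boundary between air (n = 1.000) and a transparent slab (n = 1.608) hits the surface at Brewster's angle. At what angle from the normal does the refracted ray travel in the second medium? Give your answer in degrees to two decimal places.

tan θ_B = n₂/n₁ = 1.608/1.000 = 1.6080, so θ_B = 58.12°.
Since θ_B + θ_t = 90° at Brewster incidence, θ_t = 90° − 58.12° = 31.88°.

θ_t ≈ 31.88°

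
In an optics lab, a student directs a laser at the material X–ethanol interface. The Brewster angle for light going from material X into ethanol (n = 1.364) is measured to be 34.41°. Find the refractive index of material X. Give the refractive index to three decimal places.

n ≈ 1.991

Full polarization of the reflected beam means tan θ_B = n₂/n₁, where n₁ is the incident medium (material X).
n₁ = n₂ / tan θ_B = 1.364 / tan 34.41° = 1.991.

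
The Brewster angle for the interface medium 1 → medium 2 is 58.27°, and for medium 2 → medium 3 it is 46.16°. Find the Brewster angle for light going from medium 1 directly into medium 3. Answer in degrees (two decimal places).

n₂/n₁ = tan 58.27° = 1.6172 and n₃/n₂ = tan 46.16° = 1.0413.
n₃/n₁ = 1.6841. Then tan θ_B(1→3) = n₃/n₁, so θ_B(1→3) = arctan(1.6841) = 59.30°.

θ_B ≈ 59.30°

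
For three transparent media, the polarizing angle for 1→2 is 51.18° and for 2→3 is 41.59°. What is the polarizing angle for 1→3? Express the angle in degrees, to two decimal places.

θ_B ≈ 47.81°

n₂/n₁ = tan 51.18° = 1.2429 and n₃/n₂ = tan 41.59° = 0.8875.
Multiplying, n₃/n₁ = 1.2429 × 0.8875 = 1.1031, and θ_B(1→3) = arctan 1.1031 = 47.81°.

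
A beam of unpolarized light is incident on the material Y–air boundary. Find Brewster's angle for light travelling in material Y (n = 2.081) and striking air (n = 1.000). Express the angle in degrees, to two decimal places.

The reflected p-component vanishes when tan θ_B = n₂/n₁.
Brewster's condition: tan θ_B = n₂/n₁ = 1.000/2.081 = 0.4805.
So θ_B = arctan 0.4805 = 25.67°.

θ_B ≈ 25.67°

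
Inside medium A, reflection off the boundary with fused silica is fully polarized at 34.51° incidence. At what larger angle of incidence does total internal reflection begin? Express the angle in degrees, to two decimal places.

θ_c ≈ 43.44°

n₂/n₁ = tan 34.51° = 0.6875; the critical angle satisfies sin θ_c = n₂/n₁.
θ_c = arcsin(0.6875) = 43.44°.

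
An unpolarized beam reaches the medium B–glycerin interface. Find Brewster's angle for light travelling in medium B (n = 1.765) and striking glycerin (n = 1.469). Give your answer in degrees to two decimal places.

tan θ_B = n₂/n₁ = 1.469/1.765 = 0.8323. Taking the arctangent, θ_B = 39.77°.

θ_B ≈ 39.77°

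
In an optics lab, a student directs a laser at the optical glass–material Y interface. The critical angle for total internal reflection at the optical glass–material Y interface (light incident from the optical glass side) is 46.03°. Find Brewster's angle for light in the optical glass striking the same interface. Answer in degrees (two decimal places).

sin θ_c = n₂/n₁, so n₂/n₁ = sin 46.03° = 0.7197.
Brewster: tan θ_B = n₂/n₁ = 0.7197.
θ_B = arctan(0.7197) = 35.74°.

θ_B ≈ 35.74°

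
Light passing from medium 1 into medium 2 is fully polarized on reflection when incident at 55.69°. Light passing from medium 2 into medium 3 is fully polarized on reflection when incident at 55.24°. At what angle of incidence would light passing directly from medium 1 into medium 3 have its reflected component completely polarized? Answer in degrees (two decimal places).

n₂/n₁ = tan 55.69° = 1.4654 and n₃/n₂ = tan 55.24° = 1.4410.
n₃/n₁ = 2.1116. Then tan θ_B(1→3) = n₃/n₁, so θ_B(1→3) = arctan(2.1116) = 64.66°.

θ_B ≈ 64.66°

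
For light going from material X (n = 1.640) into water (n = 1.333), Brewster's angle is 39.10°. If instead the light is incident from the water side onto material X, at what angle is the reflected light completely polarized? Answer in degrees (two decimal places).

The two Brewster angles are complementary: θ_B' = 90° − θ_B = 90° − 39.10° = 50.90°.

θ_B' ≈ 50.90°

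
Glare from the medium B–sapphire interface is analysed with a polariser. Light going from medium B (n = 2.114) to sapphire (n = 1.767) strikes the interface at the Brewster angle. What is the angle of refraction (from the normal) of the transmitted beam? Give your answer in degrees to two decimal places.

θ_t ≈ 50.11°

tan θ_B = n₂/n₁ = 1.767/2.114 = 0.8359, so θ_B = 39.89°.
Since θ_B + θ_t = 90° at Brewster incidence, θ_t = 90° − 39.89° = 50.11°.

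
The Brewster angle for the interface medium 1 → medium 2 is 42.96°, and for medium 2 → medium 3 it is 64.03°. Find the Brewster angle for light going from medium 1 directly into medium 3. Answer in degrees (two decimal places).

Each Brewster angle gives a ratio: n₂/n₁ = tan 42.96° = 0.9312, n₃/n₂ = tan 64.03° = 2.0530.
n₃/n₁ = 1.9118. Then tan θ_B(1→3) = n₃/n₁, so θ_B(1→3) = arctan(1.9118) = 62.39°.

θ_B ≈ 62.39°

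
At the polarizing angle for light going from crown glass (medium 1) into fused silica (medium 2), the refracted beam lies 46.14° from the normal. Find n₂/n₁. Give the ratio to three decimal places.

At Brewster incidence θ_B = 90° − θ_t = 90° − 46.14° = 43.86°.
tan θ_B = n₂/n₁, so n₂/n₁ = tan 43.86° = 0.961.

n₂/n₁ ≈ 0.961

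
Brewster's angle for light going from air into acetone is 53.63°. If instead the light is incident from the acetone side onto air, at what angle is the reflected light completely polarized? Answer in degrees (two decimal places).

tan θ_B' = n₁/n₂ = 1/tan θ_B, so θ_B' = 90° − θ_B.
θ_B' = 90° − 53.63° = 36.37°.

θ_B' ≈ 36.37°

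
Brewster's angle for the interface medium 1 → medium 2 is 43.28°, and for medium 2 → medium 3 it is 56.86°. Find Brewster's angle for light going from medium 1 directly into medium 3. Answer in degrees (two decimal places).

θ_B ≈ 55.27°

n₂/n₁ = tan 43.28° = 0.9417 and n₃/n₂ = tan 56.86° = 1.5317.
Multiplying, n₃/n₁ = 0.9417 × 1.5317 = 1.4424, and θ_B(1→3) = arctan 1.4424 = 55.27°.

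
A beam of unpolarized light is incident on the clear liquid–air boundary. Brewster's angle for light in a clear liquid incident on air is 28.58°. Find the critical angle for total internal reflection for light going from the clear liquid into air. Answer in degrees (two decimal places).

θ_c ≈ 33.01°

n₂/n₁ = tan 28.58° = 0.5448; the critical angle satisfies sin θ_c = n₂/n₁.
θ_c = arcsin(0.5448) = 33.01°.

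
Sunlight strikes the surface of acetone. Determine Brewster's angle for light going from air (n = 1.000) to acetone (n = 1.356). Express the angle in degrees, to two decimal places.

θ_B ≈ 53.59°

The reflected p-component vanishes when tan θ_B = n₂/n₁.
Here n₂/n₁ = 1.356/1.000 = 1.3560, and Brewster's law gives tan θ_B = n₂/n₁.
So θ_B = arctan 1.3560 = 53.59°.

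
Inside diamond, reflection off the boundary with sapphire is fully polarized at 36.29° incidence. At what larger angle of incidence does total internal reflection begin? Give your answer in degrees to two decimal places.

θ_c ≈ 47.25°

tan θ_B = n₂/n₁ = tan 36.29° = 0.7343.
Total internal reflection: sin θ_c = n₂/n₁ = 0.7343.
θ_c = arcsin(0.7343) = 47.25°.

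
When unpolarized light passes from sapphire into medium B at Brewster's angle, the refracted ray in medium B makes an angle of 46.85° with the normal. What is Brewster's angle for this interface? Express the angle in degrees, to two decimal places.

θ_B ≈ 43.15°

Since the reflected and refracted rays are at right angles at the polarizing angle, θ_B + θ_t = 90°.
θ_B = 90° − 46.85° = 43.15°.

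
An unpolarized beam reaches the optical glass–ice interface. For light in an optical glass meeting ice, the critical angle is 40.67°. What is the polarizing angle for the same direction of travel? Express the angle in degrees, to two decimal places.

θ_B ≈ 33.09°

sin θ_c = n₂/n₁, so n₂/n₁ = sin 40.67° = 0.6517.
Brewster: tan θ_B = n₂/n₁ = 0.6517.
θ_B = arctan(0.6517) = 33.09°.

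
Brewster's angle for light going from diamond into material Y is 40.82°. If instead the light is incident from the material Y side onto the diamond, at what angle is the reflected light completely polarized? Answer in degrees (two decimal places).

The two Brewster angles are complementary: θ_B' = 90° − θ_B = 90° − 40.82° = 49.18°.

θ_B' ≈ 49.18°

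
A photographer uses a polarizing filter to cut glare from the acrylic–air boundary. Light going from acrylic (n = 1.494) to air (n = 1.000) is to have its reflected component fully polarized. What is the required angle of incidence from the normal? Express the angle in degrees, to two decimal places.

At Brewster's angle the reflected and refracted rays are perpendicular, which with Snell's law gives tan θ_B = n₂/n₁.
Here n₂/n₁ = 1.000/1.494 = 0.6693, and Brewster's law gives tan θ_B = n₂/n₁.
So θ_B = arctan 0.6693 = 33.80°.

θ_B ≈ 33.80°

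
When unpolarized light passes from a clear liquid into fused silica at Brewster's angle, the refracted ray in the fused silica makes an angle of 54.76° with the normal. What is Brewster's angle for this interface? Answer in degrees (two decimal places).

θ_B ≈ 35.24°

Brewster's condition makes the reflected and refracted beams perpendicular: θ_B + θ_t = 90°.
θ_B = 90° − 54.76° = 35.24°.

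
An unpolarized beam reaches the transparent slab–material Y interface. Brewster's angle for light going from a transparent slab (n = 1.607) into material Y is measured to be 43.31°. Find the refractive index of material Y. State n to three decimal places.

Full polarization of the reflected beam means tan θ_B = n₂/n₁, where n₁ is the incident medium (a transparent slab).
n₂ = n₁ tan θ_B = 1.607 × tan 43.31° = 1.515.

n ≈ 1.515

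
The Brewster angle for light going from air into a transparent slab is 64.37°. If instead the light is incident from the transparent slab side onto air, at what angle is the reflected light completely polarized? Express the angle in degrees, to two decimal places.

θ_B' ≈ 25.63°

tan θ_B' = n₁/n₂ = 1/tan θ_B, so θ_B' = 90° − θ_B.
θ_B' = 90° − 64.37° = 25.63°.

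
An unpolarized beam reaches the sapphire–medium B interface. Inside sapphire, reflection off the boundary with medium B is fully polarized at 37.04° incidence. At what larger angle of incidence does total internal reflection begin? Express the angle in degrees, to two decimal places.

θ_c ≈ 48.99°

tan θ_B = n₂/n₁ = tan 37.04° = 0.7546.
Total internal reflection: sin θ_c = n₂/n₁ = 0.7546.
θ_c = arcsin(0.7546) = 48.99°.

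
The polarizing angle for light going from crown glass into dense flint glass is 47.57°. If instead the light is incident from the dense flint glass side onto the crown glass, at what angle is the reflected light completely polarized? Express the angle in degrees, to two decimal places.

θ_B' ≈ 42.43°

tan θ_B' = n₁/n₂ = 1/tan θ_B, so θ_B' = 90° − θ_B.
θ_B' = 90° − 47.57° = 42.43°.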